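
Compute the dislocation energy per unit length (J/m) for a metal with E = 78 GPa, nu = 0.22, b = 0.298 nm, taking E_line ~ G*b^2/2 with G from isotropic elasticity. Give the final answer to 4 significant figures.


Step 1: G = E / (2*(1+nu))
G = 78 / (2*(1+0.22)) = 31.9672 GPa = 3.19672e+10 Pa
Step 2: E_line = G*b^2/2
b = 0.298 nm = 2.98e-10 m
E_line = 0.5 * 3.19672e+10 * (2.98e-10)^2 = 1.419e-09 J/m


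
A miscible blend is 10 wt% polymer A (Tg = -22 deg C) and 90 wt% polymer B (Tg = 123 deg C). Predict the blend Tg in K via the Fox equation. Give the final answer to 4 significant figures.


1/Tg = w1/Tg1 + w2/Tg2 (in Kelvin)
Tg1 = 251.15 K, Tg2 = 396.15 K
1/Tg = 0.1/251.15 + 0.9/396.15
Tg = 374.5 K


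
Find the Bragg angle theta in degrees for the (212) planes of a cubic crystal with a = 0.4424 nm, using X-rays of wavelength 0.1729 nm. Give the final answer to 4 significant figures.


d = a / sqrt(h^2+k^2+l^2)
d = 0.4424 / sqrt(9) = 0.147467 nm
lambda = 2*d*sin(theta)  =>  sin(theta) = lambda / (2*d)
sin(theta) = 0.1729 / (2 * 0.147467) = 0.586234
theta = 35.89 deg


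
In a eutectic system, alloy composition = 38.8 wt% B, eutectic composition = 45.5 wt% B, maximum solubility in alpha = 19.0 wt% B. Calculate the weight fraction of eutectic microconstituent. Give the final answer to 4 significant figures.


f_primary = (C_e - C0) / (C_e - C_alpha_max)
f_primary = (45.5 - 38.8) / (45.5 - 19.0)
f_primary = 0.25283
f_eutectic = 1 - 0.25283 = 0.7472


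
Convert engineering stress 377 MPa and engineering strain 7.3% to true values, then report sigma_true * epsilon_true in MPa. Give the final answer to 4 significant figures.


sigma_true = sigma_eng * (1 + epsilon_eng)
sigma_true = 377 * (1 + 0.073) = 404.521 MPa
epsilon_true = ln(1 + epsilon_eng)
epsilon_true = ln(1 + 0.073) = 0.0704585
sigma_true * epsilon_true = 404.521 * 0.0704585 = 28.5 MPa


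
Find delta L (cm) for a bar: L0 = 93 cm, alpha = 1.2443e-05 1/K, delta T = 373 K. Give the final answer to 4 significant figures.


dL = L0 * alpha * dT
dL = 93 * 1.2443e-05 * 373
dL = 0.4316 cm


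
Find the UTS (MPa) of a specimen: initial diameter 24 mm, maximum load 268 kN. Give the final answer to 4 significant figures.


A0 = pi*(d/2)^2 = pi*(24/2)^2 = 452.389 mm^2
UTS = F_max / A0 = 268*1000 / 452.389
UTS = 592.4 MPa


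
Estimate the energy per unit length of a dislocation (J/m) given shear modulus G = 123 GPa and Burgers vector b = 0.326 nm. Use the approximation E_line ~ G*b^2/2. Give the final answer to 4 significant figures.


E = G*b^2/2
b = 0.326 nm = 3.26e-10 m
G = 123 GPa = 1.23e+11 Pa
E = 0.5 * 1.23e+11 * (3.26e-10)^2
E = 6.536e-09 J/m


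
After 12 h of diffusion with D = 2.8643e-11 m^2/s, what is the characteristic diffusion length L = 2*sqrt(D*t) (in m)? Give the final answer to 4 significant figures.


t = 12 hr = 43200 s
Diffusion length = 2*sqrt(D*t)
= 2*sqrt(2.8643e-11 * 43200)
= 2.225e-03 m


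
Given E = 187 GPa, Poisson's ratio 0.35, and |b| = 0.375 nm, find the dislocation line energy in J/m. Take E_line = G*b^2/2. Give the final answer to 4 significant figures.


Step 1: G = E / (2*(1+nu))
G = 187 / (2*(1+0.35)) = 69.2593 GPa = 6.92593e+10 Pa
Step 2: E_line = G*b^2/2
b = 0.375 nm = 3.75e-10 m
E_line = 0.5 * 6.92593e+10 * (3.75e-10)^2 = 4.87e-09 J/m


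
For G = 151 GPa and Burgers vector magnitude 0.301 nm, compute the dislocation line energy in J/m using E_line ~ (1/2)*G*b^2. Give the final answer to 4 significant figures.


E = G*b^2/2
b = 0.301 nm = 3.01e-10 m
G = 151 GPa = 1.51e+11 Pa
E = 0.5 * 1.51e+11 * (3.01e-10)^2
E = 6.84e-09 J/m


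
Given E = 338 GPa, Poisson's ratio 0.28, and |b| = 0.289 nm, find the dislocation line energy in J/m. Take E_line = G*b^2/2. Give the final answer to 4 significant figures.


Step 1: G = E / (2*(1+nu))
G = 338 / (2*(1+0.28)) = 132.031 GPa = 1.32031e+11 Pa
Step 2: E_line = G*b^2/2
b = 0.289 nm = 2.89e-10 m
E_line = 0.5 * 1.32031e+11 * (2.89e-10)^2 = 5.514e-09 J/m


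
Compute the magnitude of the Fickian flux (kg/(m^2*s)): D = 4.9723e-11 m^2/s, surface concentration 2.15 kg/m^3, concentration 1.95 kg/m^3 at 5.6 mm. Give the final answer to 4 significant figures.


J = -D * (dC/dx) = D * (C1 - C2) / dx
J = 4.9723e-11 * (2.15 - 1.95) / 5.6e-03
J = 1.776e-09 kg/(m^2*s)


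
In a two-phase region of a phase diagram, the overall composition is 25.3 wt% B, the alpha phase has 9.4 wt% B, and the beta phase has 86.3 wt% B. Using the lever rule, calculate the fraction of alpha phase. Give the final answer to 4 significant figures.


f_alpha = (C_beta - C0) / (C_beta - C_alpha)
f_alpha = (86.3 - 25.3) / (86.3 - 9.4)
f_alpha = 0.7932


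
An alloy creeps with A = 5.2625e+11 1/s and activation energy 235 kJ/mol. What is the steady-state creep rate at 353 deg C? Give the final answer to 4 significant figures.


rate = A * exp(-Q / (R*T))
T = 353 + 273.15 = 626.15 K
rate = 5.2625e+11 * exp(-235e3 / (8.314 * 626.15))
rate = 1.307e-08 1/s


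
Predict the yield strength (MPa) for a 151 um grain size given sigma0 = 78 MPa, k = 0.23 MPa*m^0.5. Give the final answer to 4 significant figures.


sigma_y = sigma0 + k / sqrt(d)
d = 151 um = 1.51e-04 m
sigma_y = 78 + 0.23 / sqrt(1.51e-04)
sigma_y = 96.72 MPa


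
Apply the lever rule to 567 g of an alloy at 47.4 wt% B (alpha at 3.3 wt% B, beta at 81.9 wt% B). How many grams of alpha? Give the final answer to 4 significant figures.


f_alpha = (C_beta - C0) / (C_beta - C_alpha)
f_alpha = (81.9 - 47.4) / (81.9 - 3.3) = 0.438931
m_alpha = f_alpha * m_total = 0.438931 * 567 = 248.9 g


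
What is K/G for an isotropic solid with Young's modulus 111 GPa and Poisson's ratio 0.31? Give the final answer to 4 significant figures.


G = E / (2*(1+nu))
G = 111 / (2*(1+0.31)) = 42.3664 GPa
K = E / (3*(1-2*nu))
K = 111 / (3*(1-2*0.31)) = 97.3684 GPa
K/G = 97.3684 / 42.3664 = 2.298


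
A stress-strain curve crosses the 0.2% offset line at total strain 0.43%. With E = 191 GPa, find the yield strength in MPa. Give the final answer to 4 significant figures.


Offset strain = 0.002
Elastic strain at yield = total_strain - offset = 4.3e-03 - 0.002 = 2.3e-03
sigma_y = E * elastic_strain = 191000 * 2.3e-03
sigma_y = 439.3 MPa


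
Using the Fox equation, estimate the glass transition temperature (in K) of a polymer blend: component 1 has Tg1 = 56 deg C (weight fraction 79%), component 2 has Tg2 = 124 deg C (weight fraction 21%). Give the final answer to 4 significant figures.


1/Tg = w1/Tg1 + w2/Tg2 (in Kelvin)
Tg1 = 329.15 K, Tg2 = 397.15 K
1/Tg = 0.79/329.15 + 0.21/397.15
Tg = 341.4 K


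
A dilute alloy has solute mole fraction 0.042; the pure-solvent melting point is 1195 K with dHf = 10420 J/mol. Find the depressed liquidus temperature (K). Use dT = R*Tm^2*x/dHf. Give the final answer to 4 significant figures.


dT = R*Tm^2*x / dHf
dT = 8.314 * 1195^2 * 0.042 / 10420
dT = 47.855 K
T_new = 1195 - 47.855 = 1147 K


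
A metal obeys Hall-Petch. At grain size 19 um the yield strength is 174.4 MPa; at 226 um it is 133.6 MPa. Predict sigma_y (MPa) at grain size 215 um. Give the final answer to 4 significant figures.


sigma_y = sigma0 + k / sqrt(d)
1/sqrt(d1) = 1/sqrt(1.9e-05) = 229.416;  1/sqrt(d2) = 66.519
k = (sigma1 - sigma2) / (1/sqrt(d1) - 1/sqrt(d2)) = (174.4 - 133.6) / (229.416 - 66.519) = 0.250465 MPa*m^0.5
sigma0 = sigma1 - k/sqrt(d1) = 174.4 - 0.250465*229.416 = 116.939 MPa
sigma_y(d3) = 116.939 + 0.250465 / sqrt(2.15e-04) = 134 MPa


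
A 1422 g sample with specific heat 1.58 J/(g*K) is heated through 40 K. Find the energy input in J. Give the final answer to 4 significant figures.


Q = m * cp * dT
Q = 1422 * 1.58 * 40
Q = 89870 J


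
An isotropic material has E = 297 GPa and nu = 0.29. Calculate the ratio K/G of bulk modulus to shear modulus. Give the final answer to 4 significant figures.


G = E / (2*(1+nu))
G = 297 / (2*(1+0.29)) = 115.116 GPa
K = E / (3*(1-2*nu))
K = 297 / (3*(1-2*0.29)) = 235.714 GPa
K/G = 235.714 / 115.116 = 2.048


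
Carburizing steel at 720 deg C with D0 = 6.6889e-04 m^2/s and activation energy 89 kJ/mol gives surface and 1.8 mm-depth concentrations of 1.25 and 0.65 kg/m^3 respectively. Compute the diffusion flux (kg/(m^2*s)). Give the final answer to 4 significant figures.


Step 1: D = D0 * exp(-Qd/(R*T))
T = 720 + 273.15 = 993.15 K
D = 6.6889e-04 * exp(-89e3 / (8.314 * 993.15)) = 1.39392e-08 m^2/s
Step 2: J = D * (C1 - C2) / dx
J = 1.39392e-08 * (1.25 - 0.65) / 1.8e-03
J = 4.646e-06 kg/(m^2*s)


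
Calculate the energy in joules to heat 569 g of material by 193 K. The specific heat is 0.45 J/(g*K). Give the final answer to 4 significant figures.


Q = m * cp * dT
Q = 569 * 0.45 * 193
Q = 49420 J


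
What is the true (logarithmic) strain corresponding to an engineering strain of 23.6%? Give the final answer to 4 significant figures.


epsilon_true = ln(1 + epsilon_eng)
epsilon_true = ln(1 + 0.236)
epsilon_true = 0.2119


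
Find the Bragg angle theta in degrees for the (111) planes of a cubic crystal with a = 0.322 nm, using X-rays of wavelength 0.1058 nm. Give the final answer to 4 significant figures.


d = a / sqrt(h^2+k^2+l^2)
d = 0.322 / sqrt(3) = 0.185907 nm
lambda = 2*d*sin(theta)  =>  sin(theta) = lambda / (2*d)
sin(theta) = 0.1058 / (2 * 0.185907) = 0.284551
theta = 16.53 deg


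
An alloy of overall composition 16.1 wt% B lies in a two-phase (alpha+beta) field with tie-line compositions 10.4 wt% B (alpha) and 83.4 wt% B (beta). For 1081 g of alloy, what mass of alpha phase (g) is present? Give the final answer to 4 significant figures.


f_alpha = (C_beta - C0) / (C_beta - C_alpha)
f_alpha = (83.4 - 16.1) / (83.4 - 10.4) = 0.921918
m_alpha = f_alpha * m_total = 0.921918 * 1081 = 996.6 g


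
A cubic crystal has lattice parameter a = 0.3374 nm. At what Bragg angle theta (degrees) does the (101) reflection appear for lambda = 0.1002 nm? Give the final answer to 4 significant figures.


d = a / sqrt(h^2+k^2+l^2)
d = 0.3374 / sqrt(2) = 0.238578 nm
lambda = 2*d*sin(theta)  =>  sin(theta) = lambda / (2*d)
sin(theta) = 0.1002 / (2 * 0.238578) = 0.209994
theta = 12.12 deg


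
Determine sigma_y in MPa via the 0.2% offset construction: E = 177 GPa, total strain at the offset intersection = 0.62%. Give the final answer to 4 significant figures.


Offset strain = 0.002
Elastic strain at yield = total_strain - offset = 6.2e-03 - 0.002 = 4.2e-03
sigma_y = E * elastic_strain = 177000 * 4.2e-03
sigma_y = 743.4 MPa


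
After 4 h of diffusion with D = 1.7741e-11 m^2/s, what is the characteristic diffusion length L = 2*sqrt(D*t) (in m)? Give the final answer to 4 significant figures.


t = 4 hr = 14400 s
Diffusion length = 2*sqrt(D*t)
= 2*sqrt(1.7741e-11 * 14400)
= 1.011e-03 m


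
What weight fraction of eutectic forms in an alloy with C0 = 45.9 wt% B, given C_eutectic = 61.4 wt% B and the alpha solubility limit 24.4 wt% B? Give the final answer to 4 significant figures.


f_primary = (C_e - C0) / (C_e - C_alpha_max)
f_primary = (61.4 - 45.9) / (61.4 - 24.4)
f_primary = 0.418919
f_eutectic = 1 - 0.418919 = 0.5811


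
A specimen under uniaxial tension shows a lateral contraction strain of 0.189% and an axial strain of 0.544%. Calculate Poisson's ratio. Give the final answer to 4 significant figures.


nu = -epsilon_lat / epsilon_axial
Lateral strain is contraction (negative), so using magnitudes:
nu = 0.189 / 0.544
nu = 0.3474


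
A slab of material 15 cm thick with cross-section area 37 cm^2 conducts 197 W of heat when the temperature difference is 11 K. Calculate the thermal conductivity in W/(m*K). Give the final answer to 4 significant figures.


k = Q*L / (A*dT)
L = 0.15 m, A = 3.7e-03 m^2
k = 197 * 0.15 / (3.7e-03 * 11)
k = 726 W/(m*K)


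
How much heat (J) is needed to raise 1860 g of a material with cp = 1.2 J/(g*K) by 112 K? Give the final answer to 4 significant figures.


Q = m * cp * dT
Q = 1860 * 1.2 * 112
Q = 250000 J


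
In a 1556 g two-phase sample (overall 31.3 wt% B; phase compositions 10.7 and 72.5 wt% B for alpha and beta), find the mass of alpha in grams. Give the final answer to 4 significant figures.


f_alpha = (C_beta - C0) / (C_beta - C_alpha)
f_alpha = (72.5 - 31.3) / (72.5 - 10.7) = 0.666667
m_alpha = f_alpha * m_total = 0.666667 * 1556 = 1037 g


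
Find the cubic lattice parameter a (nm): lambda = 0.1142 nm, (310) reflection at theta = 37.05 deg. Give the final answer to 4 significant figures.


d = lambda / (2*sin(theta))
d = 0.1142 / (2*sin(37.05 deg))
d = 0.0947699 nm
a = d * sqrt(h^2+k^2+l^2) = 0.0947699 * sqrt(10)
a = 0.2997 nm


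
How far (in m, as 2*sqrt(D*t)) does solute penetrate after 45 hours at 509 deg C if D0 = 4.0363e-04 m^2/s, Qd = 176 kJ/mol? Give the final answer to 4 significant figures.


Step 1: D = D0 * exp(-Qd/(R*T))
T = 782.15 K
D = 4.0363e-04 * exp(-176e3 / (8.314 * 782.15)) = 7.10689e-16 m^2/s
Step 2: L = 2*sqrt(D*t)
t = 45 h = 162000 s
L = 2*sqrt(7.10689e-16 * 162000) = 2.146e-05 m


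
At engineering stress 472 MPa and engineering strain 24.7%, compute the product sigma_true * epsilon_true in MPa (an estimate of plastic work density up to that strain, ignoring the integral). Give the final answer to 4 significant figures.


sigma_true = sigma_eng * (1 + epsilon_eng)
sigma_true = 472 * (1 + 0.247) = 588.584 MPa
epsilon_true = ln(1 + epsilon_eng)
epsilon_true = ln(1 + 0.247) = 0.220741
sigma_true * epsilon_true = 588.584 * 0.220741 = 129.9 MPa


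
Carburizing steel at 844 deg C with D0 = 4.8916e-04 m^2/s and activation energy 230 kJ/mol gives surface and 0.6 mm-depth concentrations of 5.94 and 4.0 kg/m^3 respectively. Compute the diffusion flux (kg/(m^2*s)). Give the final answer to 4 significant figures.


Step 1: D = D0 * exp(-Qd/(R*T))
T = 844 + 273.15 = 1117.15 K
D = 4.8916e-04 * exp(-230e3 / (8.314 * 1117.15)) = 8.60876e-15 m^2/s
Step 2: J = D * (C1 - C2) / dx
J = 8.60876e-15 * (5.94 - 4.0) / 6e-04
J = 2.783e-11 kg/(m^2*s)


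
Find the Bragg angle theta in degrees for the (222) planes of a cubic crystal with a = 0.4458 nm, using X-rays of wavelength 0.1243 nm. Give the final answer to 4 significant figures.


d = a / sqrt(h^2+k^2+l^2)
d = 0.4458 / sqrt(12) = 0.128691 nm
lambda = 2*d*sin(theta)  =>  sin(theta) = lambda / (2*d)
sin(theta) = 0.1243 / (2 * 0.128691) = 0.482938
theta = 28.88 deg


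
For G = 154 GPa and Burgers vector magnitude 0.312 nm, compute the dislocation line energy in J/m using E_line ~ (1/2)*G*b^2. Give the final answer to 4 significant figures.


E = G*b^2/2
b = 0.312 nm = 3.12e-10 m
G = 154 GPa = 1.54e+11 Pa
E = 0.5 * 1.54e+11 * (3.12e-10)^2
E = 7.495e-09 J/m


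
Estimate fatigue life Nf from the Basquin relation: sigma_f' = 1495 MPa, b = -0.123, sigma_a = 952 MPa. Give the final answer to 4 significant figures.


sigma_a = sigma_f' * (2*Nf)^b
2*Nf = (sigma_a / sigma_f')^(1/b)
2*Nf = (952 / 1495)^(1/-0.123)
2*Nf = 39.2221
Nf = 19.61 cycles


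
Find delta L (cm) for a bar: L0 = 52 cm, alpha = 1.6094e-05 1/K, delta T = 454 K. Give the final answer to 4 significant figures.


dL = L0 * alpha * dT
dL = 52 * 1.6094e-05 * 454
dL = 0.3799 cm


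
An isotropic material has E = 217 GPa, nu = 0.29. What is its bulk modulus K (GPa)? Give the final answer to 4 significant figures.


K = E / (3*(1-2*nu))
K = 217 / (3*(1-2*0.29))
K = 172.2 GPa


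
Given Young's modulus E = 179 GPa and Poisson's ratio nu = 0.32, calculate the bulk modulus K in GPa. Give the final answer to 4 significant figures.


K = E / (3*(1-2*nu))
K = 179 / (3*(1-2*0.32))
K = 165.7 GPa


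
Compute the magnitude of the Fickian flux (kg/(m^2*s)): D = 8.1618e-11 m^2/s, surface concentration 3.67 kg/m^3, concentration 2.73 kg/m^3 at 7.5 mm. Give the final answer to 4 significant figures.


J = -D * (dC/dx) = D * (C1 - C2) / dx
J = 8.1618e-11 * (3.67 - 2.73) / 7.5e-03
J = 1.023e-08 kg/(m^2*s)


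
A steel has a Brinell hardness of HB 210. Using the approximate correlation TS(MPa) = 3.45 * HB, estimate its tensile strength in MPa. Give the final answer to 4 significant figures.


TS (MPa) = 3.45 * HB
TS = 3.45 * 210
TS = 724.5 MPa


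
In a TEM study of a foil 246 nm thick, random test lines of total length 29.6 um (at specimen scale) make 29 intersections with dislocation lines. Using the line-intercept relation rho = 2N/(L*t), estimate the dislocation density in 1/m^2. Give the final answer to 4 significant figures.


rho = 2N / (L * t)
L = 29.6 um = 2.96e-05 m, t = 246 nm = 2.46e-07 m
rho = 2 * 29 / (2.96e-05 * 2.46e-07)
rho = 7.965e+12 1/m^2


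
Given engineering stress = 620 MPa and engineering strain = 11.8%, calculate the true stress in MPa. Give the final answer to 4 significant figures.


sigma_true = sigma_eng * (1 + epsilon_eng)
sigma_true = 620 * (1 + 0.118)
sigma_true = 693.2 MPa


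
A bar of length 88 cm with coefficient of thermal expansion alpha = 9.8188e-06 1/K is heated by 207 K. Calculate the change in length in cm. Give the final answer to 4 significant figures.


dL = L0 * alpha * dT
dL = 88 * 9.8188e-06 * 207
dL = 0.1789 cm


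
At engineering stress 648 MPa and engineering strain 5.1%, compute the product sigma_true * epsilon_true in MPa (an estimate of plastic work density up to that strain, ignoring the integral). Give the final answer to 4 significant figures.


sigma_true = sigma_eng * (1 + epsilon_eng)
sigma_true = 648 * (1 + 0.051) = 681.048 MPa
epsilon_true = ln(1 + epsilon_eng)
epsilon_true = ln(1 + 0.051) = 0.0497421
sigma_true * epsilon_true = 681.048 * 0.0497421 = 33.88 MPa


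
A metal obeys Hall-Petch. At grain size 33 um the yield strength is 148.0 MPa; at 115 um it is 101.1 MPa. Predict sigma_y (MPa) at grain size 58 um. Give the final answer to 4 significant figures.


sigma_y = sigma0 + k / sqrt(d)
1/sqrt(d1) = 1/sqrt(3.3e-05) = 174.078;  1/sqrt(d2) = 93.2505
k = (sigma1 - sigma2) / (1/sqrt(d1) - 1/sqrt(d2)) = (148.0 - 101.1) / (174.078 - 93.2505) = 0.58025 MPa*m^0.5
sigma0 = sigma1 - k/sqrt(d1) = 148.0 - 0.58025*174.078 = 46.9914 MPa
sigma_y(d3) = 46.9914 + 0.58025 / sqrt(5.8e-05) = 123.2 MPa


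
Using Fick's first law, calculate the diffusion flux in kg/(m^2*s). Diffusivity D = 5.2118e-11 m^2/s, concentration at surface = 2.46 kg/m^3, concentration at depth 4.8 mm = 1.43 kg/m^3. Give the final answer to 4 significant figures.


J = -D * (dC/dx) = D * (C1 - C2) / dx
J = 5.2118e-11 * (2.46 - 1.43) / 4.8e-03
J = 1.118e-08 kg/(m^2*s)


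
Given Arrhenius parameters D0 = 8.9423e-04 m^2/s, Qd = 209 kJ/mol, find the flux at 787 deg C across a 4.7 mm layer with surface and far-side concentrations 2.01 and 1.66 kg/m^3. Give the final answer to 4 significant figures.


Step 1: D = D0 * exp(-Qd/(R*T))
T = 787 + 273.15 = 1060.15 K
D = 8.9423e-04 * exp(-209e3 / (8.314 * 1060.15)) = 4.50236e-14 m^2/s
Step 2: J = D * (C1 - C2) / dx
J = 4.50236e-14 * (2.01 - 1.66) / 4.7e-03
J = 3.353e-12 kg/(m^2*s)


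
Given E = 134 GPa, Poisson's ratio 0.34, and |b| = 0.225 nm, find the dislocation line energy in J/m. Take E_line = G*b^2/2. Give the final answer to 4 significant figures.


Step 1: G = E / (2*(1+nu))
G = 134 / (2*(1+0.34)) = 50 GPa = 5e+10 Pa
Step 2: E_line = G*b^2/2
b = 0.225 nm = 2.25e-10 m
E_line = 0.5 * 5e+10 * (2.25e-10)^2 = 1.266e-09 J/m


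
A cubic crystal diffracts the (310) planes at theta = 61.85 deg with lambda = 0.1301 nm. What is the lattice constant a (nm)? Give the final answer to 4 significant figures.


d = lambda / (2*sin(theta))
d = 0.1301 / (2*sin(61.85 deg))
d = 0.0737766 nm
a = d * sqrt(h^2+k^2+l^2) = 0.0737766 * sqrt(10)
a = 0.2333 nm


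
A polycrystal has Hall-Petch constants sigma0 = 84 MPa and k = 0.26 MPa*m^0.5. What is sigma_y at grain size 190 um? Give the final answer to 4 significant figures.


sigma_y = sigma0 + k / sqrt(d)
d = 190 um = 1.9e-04 m
sigma_y = 84 + 0.26 / sqrt(1.9e-04)
sigma_y = 102.9 MPa


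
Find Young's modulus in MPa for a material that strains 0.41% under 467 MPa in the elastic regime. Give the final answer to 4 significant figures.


E = sigma / epsilon
epsilon = 0.41% = 4.1e-03
E = 467 / 4.1e-03
E = 113900 MPa


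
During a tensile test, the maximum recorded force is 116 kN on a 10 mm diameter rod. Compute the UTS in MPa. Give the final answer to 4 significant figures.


A0 = pi*(d/2)^2 = pi*(10/2)^2 = 78.5398 mm^2
UTS = F_max / A0 = 116*1000 / 78.5398
UTS = 1477 MPa


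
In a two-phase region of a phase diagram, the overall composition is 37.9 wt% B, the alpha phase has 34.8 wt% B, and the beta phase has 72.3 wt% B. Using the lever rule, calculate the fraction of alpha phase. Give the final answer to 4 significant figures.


f_alpha = (C_beta - C0) / (C_beta - C_alpha)
f_alpha = (72.3 - 37.9) / (72.3 - 34.8)
f_alpha = 0.9173


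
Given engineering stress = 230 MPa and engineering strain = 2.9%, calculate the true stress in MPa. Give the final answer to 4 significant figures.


sigma_true = sigma_eng * (1 + epsilon_eng)
sigma_true = 230 * (1 + 0.029)
sigma_true = 236.7 MPa


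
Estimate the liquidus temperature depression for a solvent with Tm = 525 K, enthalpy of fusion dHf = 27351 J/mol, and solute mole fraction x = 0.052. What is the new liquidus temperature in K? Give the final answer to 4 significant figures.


dT = R*Tm^2*x / dHf
dT = 8.314 * 525^2 * 0.052 / 27351
dT = 4.35671 K
T_new = 525 - 4.35671 = 520.6 K


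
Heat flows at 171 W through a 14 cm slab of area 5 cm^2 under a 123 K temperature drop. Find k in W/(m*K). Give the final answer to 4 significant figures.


k = Q*L / (A*dT)
L = 0.14 m, A = 5e-04 m^2
k = 171 * 0.14 / (5e-04 * 123)
k = 389.3 W/(m*K)


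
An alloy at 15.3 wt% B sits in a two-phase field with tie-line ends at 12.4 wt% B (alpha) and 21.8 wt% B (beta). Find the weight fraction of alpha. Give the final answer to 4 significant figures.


f_alpha = (C_beta - C0) / (C_beta - C_alpha)
f_alpha = (21.8 - 15.3) / (21.8 - 12.4)
f_alpha = 0.6915


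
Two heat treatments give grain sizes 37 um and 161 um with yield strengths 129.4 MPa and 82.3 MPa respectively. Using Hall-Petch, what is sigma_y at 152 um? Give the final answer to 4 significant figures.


sigma_y = sigma0 + k / sqrt(d)
1/sqrt(d1) = 1/sqrt(3.7e-05) = 164.399;  1/sqrt(d2) = 78.811
k = (sigma1 - sigma2) / (1/sqrt(d1) - 1/sqrt(d2)) = (129.4 - 82.3) / (164.399 - 78.811) = 0.550311 MPa*m^0.5
sigma0 = sigma1 - k/sqrt(d1) = 129.4 - 0.550311*164.399 = 38.9294 MPa
sigma_y(d3) = 38.9294 + 0.550311 / sqrt(1.52e-04) = 83.57 MPa


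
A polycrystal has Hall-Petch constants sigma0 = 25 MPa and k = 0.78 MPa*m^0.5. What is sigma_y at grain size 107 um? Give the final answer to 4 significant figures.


sigma_y = sigma0 + k / sqrt(d)
d = 107 um = 1.07e-04 m
sigma_y = 25 + 0.78 / sqrt(1.07e-04)
sigma_y = 100.4 MPa


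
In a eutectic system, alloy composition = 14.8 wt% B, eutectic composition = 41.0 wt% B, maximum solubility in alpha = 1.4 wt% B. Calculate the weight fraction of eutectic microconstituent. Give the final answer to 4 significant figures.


f_primary = (C_e - C0) / (C_e - C_alpha_max)
f_primary = (41.0 - 14.8) / (41.0 - 1.4)
f_primary = 0.661616
f_eutectic = 1 - 0.661616 = 0.3384


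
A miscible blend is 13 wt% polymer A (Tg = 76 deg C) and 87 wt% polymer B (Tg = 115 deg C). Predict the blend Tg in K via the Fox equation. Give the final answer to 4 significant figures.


1/Tg = w1/Tg1 + w2/Tg2 (in Kelvin)
Tg1 = 349.15 K, Tg2 = 388.15 K
1/Tg = 0.13/349.15 + 0.87/388.15
Tg = 382.6 K


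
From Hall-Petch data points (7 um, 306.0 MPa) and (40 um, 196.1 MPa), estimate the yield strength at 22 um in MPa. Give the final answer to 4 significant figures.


sigma_y = sigma0 + k / sqrt(d)
1/sqrt(d1) = 1/sqrt(7e-06) = 377.964;  1/sqrt(d2) = 158.114
k = (sigma1 - sigma2) / (1/sqrt(d1) - 1/sqrt(d2)) = (306.0 - 196.1) / (377.964 - 158.114) = 0.499885 MPa*m^0.5
sigma0 = sigma1 - k/sqrt(d1) = 306.0 - 0.499885*377.964 = 117.061 MPa
sigma_y(d3) = 117.061 + 0.499885 / sqrt(2.2e-05) = 223.6 MPa


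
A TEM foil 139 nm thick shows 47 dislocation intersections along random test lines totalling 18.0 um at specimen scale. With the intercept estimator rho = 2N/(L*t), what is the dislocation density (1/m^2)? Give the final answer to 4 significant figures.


rho = 2N / (L * t)
L = 18.0 um = 1.8e-05 m, t = 139 nm = 1.39e-07 m
rho = 2 * 47 / (1.8e-05 * 1.39e-07)
rho = 3.757e+13 1/m^2


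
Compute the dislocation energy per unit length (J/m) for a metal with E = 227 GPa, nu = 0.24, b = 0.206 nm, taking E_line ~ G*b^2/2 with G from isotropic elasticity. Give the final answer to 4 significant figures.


Step 1: G = E / (2*(1+nu))
G = 227 / (2*(1+0.24)) = 91.5323 GPa = 9.15323e+10 Pa
Step 2: E_line = G*b^2/2
b = 0.206 nm = 2.06e-10 m
E_line = 0.5 * 9.15323e+10 * (2.06e-10)^2 = 1.942e-09 J/m


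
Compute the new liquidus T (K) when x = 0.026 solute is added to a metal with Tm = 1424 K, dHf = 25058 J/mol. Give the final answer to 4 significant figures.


dT = R*Tm^2*x / dHf
dT = 8.314 * 1424^2 * 0.026 / 25058
dT = 17.4927 K
T_new = 1424 - 17.4927 = 1407 K


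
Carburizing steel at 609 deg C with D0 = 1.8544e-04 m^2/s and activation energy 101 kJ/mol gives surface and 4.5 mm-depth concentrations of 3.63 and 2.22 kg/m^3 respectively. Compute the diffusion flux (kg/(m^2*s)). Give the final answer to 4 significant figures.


Step 1: D = D0 * exp(-Qd/(R*T))
T = 609 + 273.15 = 882.15 K
D = 1.8544e-04 * exp(-101e3 / (8.314 * 882.15)) = 1.93859e-10 m^2/s
Step 2: J = D * (C1 - C2) / dx
J = 1.93859e-10 * (3.63 - 2.22) / 4.5e-03
J = 6.074e-08 kg/(m^2*s)


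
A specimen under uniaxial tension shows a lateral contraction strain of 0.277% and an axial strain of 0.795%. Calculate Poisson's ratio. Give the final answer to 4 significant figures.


nu = -epsilon_lat / epsilon_axial
Lateral strain is contraction (negative), so using magnitudes:
nu = 0.277 / 0.795
nu = 0.3484


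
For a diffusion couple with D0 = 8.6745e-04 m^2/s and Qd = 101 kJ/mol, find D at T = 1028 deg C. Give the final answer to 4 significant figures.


D = D0 * exp(-Qd / (R*T))
T = 1301.15 K
D = 8.6745e-04 * exp(-101e3 / (8.314 * 1301.15))
D = 7.646e-08 m^2/s


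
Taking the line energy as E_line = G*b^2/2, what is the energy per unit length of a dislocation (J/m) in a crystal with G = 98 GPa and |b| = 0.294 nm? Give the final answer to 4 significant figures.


E = G*b^2/2
b = 0.294 nm = 2.94e-10 m
G = 98 GPa = 9.8e+10 Pa
E = 0.5 * 9.8e+10 * (2.94e-10)^2
E = 4.235e-09 J/m


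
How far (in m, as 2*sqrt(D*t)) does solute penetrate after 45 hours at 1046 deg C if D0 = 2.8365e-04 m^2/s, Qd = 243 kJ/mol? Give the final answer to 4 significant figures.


Step 1: D = D0 * exp(-Qd/(R*T))
T = 1319.15 K
D = 2.8365e-04 * exp(-243e3 / (8.314 * 1319.15)) = 6.76576e-14 m^2/s
Step 2: L = 2*sqrt(D*t)
t = 45 h = 162000 s
L = 2*sqrt(6.76576e-14 * 162000) = 2.094e-04 m


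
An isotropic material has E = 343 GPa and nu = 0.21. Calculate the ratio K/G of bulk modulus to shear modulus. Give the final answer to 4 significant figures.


G = E / (2*(1+nu))
G = 343 / (2*(1+0.21)) = 141.736 GPa
K = E / (3*(1-2*nu))
K = 343 / (3*(1-2*0.21)) = 197.126 GPa
K/G = 197.126 / 141.736 = 1.391


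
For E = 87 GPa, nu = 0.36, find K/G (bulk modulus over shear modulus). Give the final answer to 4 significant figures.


G = E / (2*(1+nu))
G = 87 / (2*(1+0.36)) = 31.9853 GPa
K = E / (3*(1-2*nu))
K = 87 / (3*(1-2*0.36)) = 103.571 GPa
K/G = 103.571 / 31.9853 = 3.238


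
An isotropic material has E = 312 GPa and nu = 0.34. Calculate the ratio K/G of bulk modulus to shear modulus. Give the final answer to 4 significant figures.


G = E / (2*(1+nu))
G = 312 / (2*(1+0.34)) = 116.418 GPa
K = E / (3*(1-2*nu))
K = 312 / (3*(1-2*0.34)) = 325 GPa
K/G = 325 / 116.418 = 2.792


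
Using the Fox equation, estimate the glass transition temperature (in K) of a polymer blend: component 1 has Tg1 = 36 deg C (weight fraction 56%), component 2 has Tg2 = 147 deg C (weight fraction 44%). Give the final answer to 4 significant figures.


1/Tg = w1/Tg1 + w2/Tg2 (in Kelvin)
Tg1 = 309.15 K, Tg2 = 420.15 K
1/Tg = 0.56/309.15 + 0.44/420.15
Tg = 349.8 K


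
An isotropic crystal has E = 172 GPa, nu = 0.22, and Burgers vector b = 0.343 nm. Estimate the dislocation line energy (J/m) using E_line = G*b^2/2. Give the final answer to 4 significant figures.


Step 1: G = E / (2*(1+nu))
G = 172 / (2*(1+0.22)) = 70.4918 GPa = 7.04918e+10 Pa
Step 2: E_line = G*b^2/2
b = 0.343 nm = 3.43e-10 m
E_line = 0.5 * 7.04918e+10 * (3.43e-10)^2 = 4.147e-09 J/m


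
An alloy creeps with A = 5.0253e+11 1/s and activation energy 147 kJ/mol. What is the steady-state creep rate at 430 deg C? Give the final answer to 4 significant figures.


rate = A * exp(-Q / (R*T))
T = 430 + 273.15 = 703.15 K
rate = 5.0253e+11 * exp(-147e3 / (8.314 * 703.15))
rate = 6.034 1/s


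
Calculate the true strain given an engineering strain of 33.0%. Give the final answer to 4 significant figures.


epsilon_true = ln(1 + epsilon_eng)
epsilon_true = ln(1 + 0.33)
epsilon_true = 0.2852


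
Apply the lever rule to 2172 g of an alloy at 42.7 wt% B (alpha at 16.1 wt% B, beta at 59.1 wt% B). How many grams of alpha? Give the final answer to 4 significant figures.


f_alpha = (C_beta - C0) / (C_beta - C_alpha)
f_alpha = (59.1 - 42.7) / (59.1 - 16.1) = 0.381395
m_alpha = f_alpha * m_total = 0.381395 * 2172 = 828.4 g


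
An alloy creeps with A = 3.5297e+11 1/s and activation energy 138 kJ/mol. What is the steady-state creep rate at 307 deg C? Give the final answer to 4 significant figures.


rate = A * exp(-Q / (R*T))
T = 307 + 273.15 = 580.15 K
rate = 3.5297e+11 * exp(-138e3 / (8.314 * 580.15))
rate = 0.1325 1/s


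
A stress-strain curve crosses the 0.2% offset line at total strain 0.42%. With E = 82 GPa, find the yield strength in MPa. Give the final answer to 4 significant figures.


Offset strain = 0.002
Elastic strain at yield = total_strain - offset = 4.2e-03 - 0.002 = 2.2e-03
sigma_y = E * elastic_strain = 82000 * 2.2e-03
sigma_y = 180.4 MPa


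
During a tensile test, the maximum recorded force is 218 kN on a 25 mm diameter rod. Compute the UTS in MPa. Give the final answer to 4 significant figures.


A0 = pi*(d/2)^2 = pi*(25/2)^2 = 490.874 mm^2
UTS = F_max / A0 = 218*1000 / 490.874
UTS = 444.1 MPa


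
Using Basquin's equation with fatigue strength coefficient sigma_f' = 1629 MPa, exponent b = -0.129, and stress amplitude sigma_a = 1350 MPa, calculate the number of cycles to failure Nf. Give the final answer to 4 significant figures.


sigma_a = sigma_f' * (2*Nf)^b
2*Nf = (sigma_a / sigma_f')^(1/b)
2*Nf = (1350 / 1629)^(1/-0.129)
2*Nf = 4.29002
Nf = 2.145 cycles


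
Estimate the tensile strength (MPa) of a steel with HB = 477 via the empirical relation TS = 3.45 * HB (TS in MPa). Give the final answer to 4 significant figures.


TS (MPa) = 3.45 * HB
TS = 3.45 * 477
TS = 1646 MPa


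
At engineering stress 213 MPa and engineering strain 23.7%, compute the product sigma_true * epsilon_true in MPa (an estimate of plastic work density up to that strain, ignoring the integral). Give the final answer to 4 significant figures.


sigma_true = sigma_eng * (1 + epsilon_eng)
sigma_true = 213 * (1 + 0.237) = 263.481 MPa
epsilon_true = ln(1 + epsilon_eng)
epsilon_true = ln(1 + 0.237) = 0.212689
sigma_true * epsilon_true = 263.481 * 0.212689 = 56.04 MPa


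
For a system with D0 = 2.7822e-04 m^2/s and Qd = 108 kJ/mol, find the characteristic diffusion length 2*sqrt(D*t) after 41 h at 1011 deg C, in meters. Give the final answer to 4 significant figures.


Step 1: D = D0 * exp(-Qd/(R*T))
T = 1284.15 K
D = 2.7822e-04 * exp(-108e3 / (8.314 * 1284.15)) = 1.12506e-08 m^2/s
Step 2: L = 2*sqrt(D*t)
t = 41 h = 147600 s
L = 2*sqrt(1.12506e-08 * 147600) = 0.0815 m


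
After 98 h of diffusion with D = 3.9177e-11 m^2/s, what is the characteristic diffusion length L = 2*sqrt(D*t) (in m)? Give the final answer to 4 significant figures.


t = 98 hr = 352800 s
Diffusion length = 2*sqrt(D*t)
= 2*sqrt(3.9177e-11 * 352800)
= 7.435e-03 m


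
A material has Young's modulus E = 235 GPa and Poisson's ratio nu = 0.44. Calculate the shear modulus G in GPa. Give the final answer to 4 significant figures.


G = E / (2*(1+nu))
G = 235 / (2*(1+0.44))
G = 81.6 GPa


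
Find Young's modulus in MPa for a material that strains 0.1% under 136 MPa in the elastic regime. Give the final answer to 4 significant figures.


E = sigma / epsilon
epsilon = 0.1% = 1e-03
E = 136 / 1e-03
E = 136000 MPa


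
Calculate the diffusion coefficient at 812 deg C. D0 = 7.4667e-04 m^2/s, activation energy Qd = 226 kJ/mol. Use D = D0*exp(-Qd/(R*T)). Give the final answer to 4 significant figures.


D = D0 * exp(-Qd / (R*T))
T = 1085.15 K
D = 7.4667e-04 * exp(-226e3 / (8.314 * 1085.15))
D = 9.863e-15 m^2/s


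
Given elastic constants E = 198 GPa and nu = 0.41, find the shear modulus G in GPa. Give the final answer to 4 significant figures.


G = E / (2*(1+nu))
G = 198 / (2*(1+0.41))
G = 70.21 GPa


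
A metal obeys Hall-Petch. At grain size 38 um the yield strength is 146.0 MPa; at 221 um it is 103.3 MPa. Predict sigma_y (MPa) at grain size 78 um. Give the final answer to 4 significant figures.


sigma_y = sigma0 + k / sqrt(d)
1/sqrt(d1) = 1/sqrt(3.8e-05) = 162.221;  1/sqrt(d2) = 67.2673
k = (sigma1 - sigma2) / (1/sqrt(d1) - 1/sqrt(d2)) = (146.0 - 103.3) / (162.221 - 67.2673) = 0.449691 MPa*m^0.5
sigma0 = sigma1 - k/sqrt(d1) = 146.0 - 0.449691*162.221 = 73.0505 MPa
sigma_y(d3) = 73.0505 + 0.449691 / sqrt(7.8e-05) = 124 MPa


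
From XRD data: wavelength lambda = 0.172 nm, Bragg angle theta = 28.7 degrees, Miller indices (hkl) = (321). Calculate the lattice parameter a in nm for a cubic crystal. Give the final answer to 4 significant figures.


d = lambda / (2*sin(theta))
d = 0.172 / (2*sin(28.7 deg))
d = 0.179083 nm
a = d * sqrt(h^2+k^2+l^2) = 0.179083 * sqrt(14)
a = 0.6701 nm


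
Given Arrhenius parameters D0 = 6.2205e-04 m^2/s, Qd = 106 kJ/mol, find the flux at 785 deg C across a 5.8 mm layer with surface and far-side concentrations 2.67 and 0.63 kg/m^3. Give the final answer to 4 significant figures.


Step 1: D = D0 * exp(-Qd/(R*T))
T = 785 + 273.15 = 1058.15 K
D = 6.2205e-04 * exp(-106e3 / (8.314 * 1058.15)) = 3.63949e-09 m^2/s
Step 2: J = D * (C1 - C2) / dx
J = 3.63949e-09 * (2.67 - 0.63) / 5.8e-03
J = 1.28e-06 kg/(m^2*s)


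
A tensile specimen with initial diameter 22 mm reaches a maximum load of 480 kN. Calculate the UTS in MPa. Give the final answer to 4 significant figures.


A0 = pi*(d/2)^2 = pi*(22/2)^2 = 380.133 mm^2
UTS = F_max / A0 = 480*1000 / 380.133
UTS = 1263 MPa


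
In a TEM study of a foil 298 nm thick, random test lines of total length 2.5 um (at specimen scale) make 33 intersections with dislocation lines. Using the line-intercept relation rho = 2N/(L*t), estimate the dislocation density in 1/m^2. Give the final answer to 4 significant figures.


rho = 2N / (L * t)
L = 2.5 um = 2.5e-06 m, t = 298 nm = 2.98e-07 m
rho = 2 * 33 / (2.5e-06 * 2.98e-07)
rho = 8.859e+13 1/m^2


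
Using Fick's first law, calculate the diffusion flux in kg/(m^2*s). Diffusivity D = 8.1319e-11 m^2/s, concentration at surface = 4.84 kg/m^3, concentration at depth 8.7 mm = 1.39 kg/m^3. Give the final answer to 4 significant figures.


J = -D * (dC/dx) = D * (C1 - C2) / dx
J = 8.1319e-11 * (4.84 - 1.39) / 8.7e-03
J = 3.225e-08 kg/(m^2*s)


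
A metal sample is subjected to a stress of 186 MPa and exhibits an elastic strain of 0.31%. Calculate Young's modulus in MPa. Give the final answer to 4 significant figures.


E = sigma / epsilon
epsilon = 0.31% = 3.1e-03
E = 186 / 3.1e-03
E = 60000 MPa


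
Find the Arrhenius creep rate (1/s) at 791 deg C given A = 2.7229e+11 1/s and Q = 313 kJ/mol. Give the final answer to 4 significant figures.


rate = A * exp(-Q / (R*T))
T = 791 + 273.15 = 1064.15 K
rate = 2.7229e+11 * exp(-313e3 / (8.314 * 1064.15))
rate = 1.177e-04 1/s


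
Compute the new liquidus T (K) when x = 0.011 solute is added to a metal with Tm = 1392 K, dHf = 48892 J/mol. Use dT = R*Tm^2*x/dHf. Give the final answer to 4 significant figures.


dT = R*Tm^2*x / dHf
dT = 8.314 * 1392^2 * 0.011 / 48892
dT = 3.62446 K
T_new = 1392 - 3.62446 = 1388 K


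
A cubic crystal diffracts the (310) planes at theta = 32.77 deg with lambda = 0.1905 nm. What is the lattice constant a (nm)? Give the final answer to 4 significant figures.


d = lambda / (2*sin(theta))
d = 0.1905 / (2*sin(32.77 deg))
d = 0.175976 nm
a = d * sqrt(h^2+k^2+l^2) = 0.175976 * sqrt(10)
a = 0.5565 nm


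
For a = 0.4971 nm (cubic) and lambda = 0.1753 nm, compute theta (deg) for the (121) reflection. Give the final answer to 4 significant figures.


d = a / sqrt(h^2+k^2+l^2)
d = 0.4971 / sqrt(6) = 0.20294 nm
lambda = 2*d*sin(theta)  =>  sin(theta) = lambda / (2*d)
sin(theta) = 0.1753 / (2 * 0.20294) = 0.431901
theta = 25.59 deg


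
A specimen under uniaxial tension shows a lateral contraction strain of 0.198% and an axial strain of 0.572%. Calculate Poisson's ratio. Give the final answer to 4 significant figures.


nu = -epsilon_lat / epsilon_axial
Lateral strain is contraction (negative), so using magnitudes:
nu = 0.198 / 0.572
nu = 0.3462


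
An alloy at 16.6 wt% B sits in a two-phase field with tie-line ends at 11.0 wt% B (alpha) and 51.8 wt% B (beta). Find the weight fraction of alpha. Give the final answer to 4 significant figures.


f_alpha = (C_beta - C0) / (C_beta - C_alpha)
f_alpha = (51.8 - 16.6) / (51.8 - 11.0)
f_alpha = 0.8627


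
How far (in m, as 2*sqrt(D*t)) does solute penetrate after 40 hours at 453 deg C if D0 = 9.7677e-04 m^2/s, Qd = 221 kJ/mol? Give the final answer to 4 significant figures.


Step 1: D = D0 * exp(-Qd/(R*T))
T = 726.15 K
D = 9.7677e-04 * exp(-221e3 / (8.314 * 726.15)) = 1.23559e-19 m^2/s
Step 2: L = 2*sqrt(D*t)
t = 40 h = 144000 s
L = 2*sqrt(1.23559e-19 * 144000) = 2.668e-07 m


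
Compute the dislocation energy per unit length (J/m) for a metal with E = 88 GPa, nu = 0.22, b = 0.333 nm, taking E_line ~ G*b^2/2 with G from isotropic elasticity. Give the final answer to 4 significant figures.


Step 1: G = E / (2*(1+nu))
G = 88 / (2*(1+0.22)) = 36.0656 GPa = 3.60656e+10 Pa
Step 2: E_line = G*b^2/2
b = 0.333 nm = 3.33e-10 m
E_line = 0.5 * 3.60656e+10 * (3.33e-10)^2 = 2e-09 J/m


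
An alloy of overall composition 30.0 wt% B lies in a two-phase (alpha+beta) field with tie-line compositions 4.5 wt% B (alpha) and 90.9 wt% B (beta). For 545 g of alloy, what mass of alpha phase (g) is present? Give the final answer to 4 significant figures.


f_alpha = (C_beta - C0) / (C_beta - C_alpha)
f_alpha = (90.9 - 30.0) / (90.9 - 4.5) = 0.704861
m_alpha = f_alpha * m_total = 0.704861 * 545 = 384.1 g


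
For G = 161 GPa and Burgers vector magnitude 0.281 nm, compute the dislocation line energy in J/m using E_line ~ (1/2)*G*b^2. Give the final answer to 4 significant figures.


E = G*b^2/2
b = 0.281 nm = 2.81e-10 m
G = 161 GPa = 1.61e+11 Pa
E = 0.5 * 1.61e+11 * (2.81e-10)^2
E = 6.356e-09 J/m


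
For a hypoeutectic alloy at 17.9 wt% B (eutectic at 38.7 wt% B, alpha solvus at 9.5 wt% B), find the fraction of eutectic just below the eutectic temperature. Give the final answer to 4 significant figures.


f_primary = (C_e - C0) / (C_e - C_alpha_max)
f_primary = (38.7 - 17.9) / (38.7 - 9.5)
f_primary = 0.712329
f_eutectic = 1 - 0.712329 = 0.2877


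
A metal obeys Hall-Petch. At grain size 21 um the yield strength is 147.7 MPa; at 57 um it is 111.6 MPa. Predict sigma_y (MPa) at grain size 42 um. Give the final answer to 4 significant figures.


sigma_y = sigma0 + k / sqrt(d)
1/sqrt(d1) = 1/sqrt(2.1e-05) = 218.218;  1/sqrt(d2) = 132.453
k = (sigma1 - sigma2) / (1/sqrt(d1) - 1/sqrt(d2)) = (147.7 - 111.6) / (218.218 - 132.453) = 0.420919 MPa*m^0.5
sigma0 = sigma1 - k/sqrt(d1) = 147.7 - 0.420919*218.218 = 55.8479 MPa
sigma_y(d3) = 55.8479 + 0.420919 / sqrt(4.2e-05) = 120.8 MPa
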